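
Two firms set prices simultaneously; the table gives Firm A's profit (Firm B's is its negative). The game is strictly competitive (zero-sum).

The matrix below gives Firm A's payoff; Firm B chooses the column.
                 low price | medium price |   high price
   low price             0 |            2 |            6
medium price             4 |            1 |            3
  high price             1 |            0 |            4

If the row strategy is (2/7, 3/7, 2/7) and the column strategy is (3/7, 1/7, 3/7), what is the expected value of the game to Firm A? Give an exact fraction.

136/49

Against (3/7, 1/7, 3/7), each row's expected payoff is low price: 20/7; medium price: 22/7; high price: 15/7.
Taking the (2/7, 3/7, 2/7)-weighted average: (2/7)·(20/7) + (3/7)·(22/7) + (2/7)·(15/7) = 136/49.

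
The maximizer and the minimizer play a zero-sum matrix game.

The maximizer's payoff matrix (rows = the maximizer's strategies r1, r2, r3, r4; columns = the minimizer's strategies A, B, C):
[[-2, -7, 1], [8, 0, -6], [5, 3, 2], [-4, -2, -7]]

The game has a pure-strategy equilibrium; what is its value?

2

Row minima: -7, -6, 2, -7 → the maximizer's maximin is 2.
Column maxima: 8, 3, 2 → the minimizer's minimax is 2.
They coincide at (r3, C), so the value is 2.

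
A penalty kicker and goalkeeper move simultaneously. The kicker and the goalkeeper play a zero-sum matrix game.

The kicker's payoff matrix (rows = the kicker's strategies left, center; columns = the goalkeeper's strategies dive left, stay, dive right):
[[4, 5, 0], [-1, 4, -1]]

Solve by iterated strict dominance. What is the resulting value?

Row center is strictly dominated by row left (4>-1, 5>4, 0>-1); eliminate center.
Column stay is strictly dominated by dive left for the goalkeeper (4<5); eliminate stay.
Column dive left is strictly dominated by dive right for the goalkeeper (0<4); eliminate dive left.
Only (left, dive right) remains, with payoff 0.

0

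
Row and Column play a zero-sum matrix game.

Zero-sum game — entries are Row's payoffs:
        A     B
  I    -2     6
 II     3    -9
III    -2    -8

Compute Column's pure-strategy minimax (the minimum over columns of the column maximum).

The worst case (largest entry) in each column is A: 3, B: 6.
The best (smallest) of these is 3.

3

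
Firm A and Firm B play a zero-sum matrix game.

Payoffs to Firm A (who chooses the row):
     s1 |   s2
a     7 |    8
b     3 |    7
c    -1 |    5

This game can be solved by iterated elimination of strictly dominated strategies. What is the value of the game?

Column s2 is strictly dominated by s1 for Firm B (7<8, 3<7, -1<5); eliminate s2.
Row b is strictly dominated by row a (7>3); eliminate b.
Row c is strictly dominated by row a (7>-1); eliminate c.
Only (a, s1) remains, with payoff 7.

7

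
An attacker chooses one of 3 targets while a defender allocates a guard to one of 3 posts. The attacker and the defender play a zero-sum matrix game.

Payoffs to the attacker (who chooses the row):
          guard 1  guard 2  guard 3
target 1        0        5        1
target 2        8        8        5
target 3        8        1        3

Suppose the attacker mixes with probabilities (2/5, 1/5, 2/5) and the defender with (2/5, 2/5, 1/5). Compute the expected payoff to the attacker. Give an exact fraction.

Against (2/5, 2/5, 1/5), each row's expected payoff is target 1: 11/5; target 2: 37/5; target 3: 21/5.
Taking the (2/5, 1/5, 2/5)-weighted average: (2/5)·(11/5) + (1/5)·(37/5) + (2/5)·(21/5) = 101/25.

101/25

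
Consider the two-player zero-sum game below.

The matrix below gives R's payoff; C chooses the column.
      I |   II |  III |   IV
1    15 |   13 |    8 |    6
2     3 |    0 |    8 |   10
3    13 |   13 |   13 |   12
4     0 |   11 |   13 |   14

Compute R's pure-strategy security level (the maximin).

The worst-case payoff for each row is 1: 6, 2: 0, 3: 12, 4: 0.
The best of these is 12.

12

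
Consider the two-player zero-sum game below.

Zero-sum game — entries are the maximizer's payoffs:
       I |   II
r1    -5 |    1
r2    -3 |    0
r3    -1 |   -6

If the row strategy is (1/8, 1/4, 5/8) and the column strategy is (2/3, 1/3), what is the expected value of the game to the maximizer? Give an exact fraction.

Against (2/3, 1/3), each row's expected payoff is r1: -3; r2: -2; r3: -8/3.
Taking the (1/8, 1/4, 5/8)-weighted average: (1/8)·(-3) + (1/4)·(-2) + (5/8)·(-8/3) = -61/24.

-61/24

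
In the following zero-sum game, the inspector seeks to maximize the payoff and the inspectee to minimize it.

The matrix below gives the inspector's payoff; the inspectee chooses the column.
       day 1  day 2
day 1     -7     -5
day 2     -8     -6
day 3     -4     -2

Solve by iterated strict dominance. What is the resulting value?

-4

Row day 1 is strictly dominated by row day 3 (-4>-7, -2>-5); eliminate day 1.
Row day 2 is strictly dominated by row day 3 (-4>-8, -2>-6); eliminate day 2.
Column day 2 is strictly dominated by day 1 for the inspectee (-4<-2); eliminate day 2.
Only (day 3, day 1) remains, with payoff -4.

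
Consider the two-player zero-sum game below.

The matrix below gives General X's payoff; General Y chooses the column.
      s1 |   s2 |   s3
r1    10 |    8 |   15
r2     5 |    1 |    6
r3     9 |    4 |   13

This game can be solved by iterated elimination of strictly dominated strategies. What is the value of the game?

Row r3 is strictly dominated by row r1 (10>9, 8>4, 15>13); eliminate r3.
Column s1 is strictly dominated by s2 for General Y (8<10, 1<5); eliminate s1.
Column s3 is strictly dominated by s2 for General Y (8<15, 1<6); eliminate s3.
Row r2 is strictly dominated by row r1 (8>1); eliminate r2.
Only (r1, s2) remains, with payoff 8.

8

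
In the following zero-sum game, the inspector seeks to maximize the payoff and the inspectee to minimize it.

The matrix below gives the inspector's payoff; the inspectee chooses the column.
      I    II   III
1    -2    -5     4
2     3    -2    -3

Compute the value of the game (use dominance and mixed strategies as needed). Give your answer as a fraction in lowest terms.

-23/10

Column I is strictly dominated by II for the inspectee (it gives the inspector more in every row).
The remaining 2×2 game on (1, 2) × (II, III) has no saddle point. Let the inspector play 1 with probability p; indifference gives −5p − 2(1−p) = 4p − 3(1−p), so p = 1/10.
Similarly the inspectee's optimal q on II is 7/10, and the value is -5·(7/10) + (4)·(3/10) = -23/10.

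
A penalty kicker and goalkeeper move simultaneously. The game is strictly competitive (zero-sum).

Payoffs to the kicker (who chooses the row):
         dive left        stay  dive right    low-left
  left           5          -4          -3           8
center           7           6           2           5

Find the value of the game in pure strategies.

Row minima: -4, 2 → the kicker's maximin is 2.
Column maxima: 7, 6, 2, 8 → the goalkeeper's minimax is 2.
They coincide at (center, dive right), so the value is 2.

2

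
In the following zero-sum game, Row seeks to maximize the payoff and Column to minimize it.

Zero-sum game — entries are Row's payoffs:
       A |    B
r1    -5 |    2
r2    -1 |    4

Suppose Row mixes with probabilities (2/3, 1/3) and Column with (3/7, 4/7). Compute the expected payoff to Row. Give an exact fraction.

Against (3/7, 4/7), each row's expected payoff is r1: -1; r2: 13/7.
Taking the (2/3, 1/3)-weighted average: (2/3)·(-1) + (1/3)·(13/7) = -1/21.

-1/21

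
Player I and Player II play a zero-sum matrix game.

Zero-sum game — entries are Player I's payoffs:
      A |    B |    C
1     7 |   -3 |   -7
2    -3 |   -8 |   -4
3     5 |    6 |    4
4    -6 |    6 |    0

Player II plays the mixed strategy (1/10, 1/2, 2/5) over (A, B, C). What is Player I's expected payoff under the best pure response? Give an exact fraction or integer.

51/10

1: (7)·(1/10) + (-3)·(1/2) + (-7)·(2/5) = -18/5.
2: (-3)·(1/10) + (-8)·(1/2) + (-4)·(2/5) = -59/10.
3: (5)·(1/10) + (6)·(1/2) + (4)·(2/5) = 51/10.
4: (-6)·(1/10) + (6)·(1/2) + (0)·(2/5) = 12/5.
The best pure response is 3 with expected payoff 51/10.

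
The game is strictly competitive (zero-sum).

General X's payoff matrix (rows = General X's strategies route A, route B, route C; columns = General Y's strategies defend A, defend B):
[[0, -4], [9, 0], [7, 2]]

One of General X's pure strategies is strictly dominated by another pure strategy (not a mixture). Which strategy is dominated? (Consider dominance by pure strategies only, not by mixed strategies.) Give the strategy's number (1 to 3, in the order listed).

Compare route A with route B: 9 > 0, 0 > -4.
So route B strictly dominates route A for General X; route A is strictly dominated.

1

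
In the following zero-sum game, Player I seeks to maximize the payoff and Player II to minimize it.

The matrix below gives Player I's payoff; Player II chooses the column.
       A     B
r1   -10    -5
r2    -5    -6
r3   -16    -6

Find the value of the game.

Row r3 is strictly dominated by row r1, so Player I never plays it.
The remaining 2×2 game on (r1, r2) × (A, B) has no saddle point. Let Player I play r1 with probability p; indifference gives −10p − 5(1−p) = −5p − 6(1−p), so p = 1/6.
Similarly Player II's optimal q on A is 1/6, and the value is -10·(1/6) + (-5)·(5/6) = -35/6.

-35/6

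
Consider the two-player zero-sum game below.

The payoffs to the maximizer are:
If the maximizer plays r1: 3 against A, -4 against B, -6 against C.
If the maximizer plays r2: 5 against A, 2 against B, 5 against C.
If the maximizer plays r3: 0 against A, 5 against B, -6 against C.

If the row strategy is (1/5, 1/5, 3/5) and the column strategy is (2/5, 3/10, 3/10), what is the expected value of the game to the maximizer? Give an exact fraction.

7/25

Against (2/5, 3/10, 3/10), each row's expected payoff is r1: -9/5; r2: 41/10; r3: -3/10.
Taking the (1/5, 1/5, 3/5)-weighted average: (1/5)·(-9/5) + (1/5)·(41/10) + (3/5)·(-3/10) = 7/25.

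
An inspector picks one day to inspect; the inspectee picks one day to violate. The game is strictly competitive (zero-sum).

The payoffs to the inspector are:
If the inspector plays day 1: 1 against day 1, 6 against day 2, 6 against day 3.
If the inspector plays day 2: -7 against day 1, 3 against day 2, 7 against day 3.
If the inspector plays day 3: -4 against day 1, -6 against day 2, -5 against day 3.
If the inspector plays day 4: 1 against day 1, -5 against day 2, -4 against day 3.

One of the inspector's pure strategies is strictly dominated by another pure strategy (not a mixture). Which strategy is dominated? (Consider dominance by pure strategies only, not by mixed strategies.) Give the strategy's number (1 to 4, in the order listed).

Compare day 3 with day 1: 1 > -4, 6 > -6, 6 > -5.
So day 1 strictly dominates day 3 for the inspector; day 3 is strictly dominated.

3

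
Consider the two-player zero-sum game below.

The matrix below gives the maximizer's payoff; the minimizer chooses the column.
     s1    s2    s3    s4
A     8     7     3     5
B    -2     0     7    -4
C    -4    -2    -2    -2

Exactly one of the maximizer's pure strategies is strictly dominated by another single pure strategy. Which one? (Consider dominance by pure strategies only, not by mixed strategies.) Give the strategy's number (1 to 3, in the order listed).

Compare C with A: 8 > -4, 7 > -2, 3 > -2, 5 > -2.
So A strictly dominates C for the maximizer; C is strictly dominated.

3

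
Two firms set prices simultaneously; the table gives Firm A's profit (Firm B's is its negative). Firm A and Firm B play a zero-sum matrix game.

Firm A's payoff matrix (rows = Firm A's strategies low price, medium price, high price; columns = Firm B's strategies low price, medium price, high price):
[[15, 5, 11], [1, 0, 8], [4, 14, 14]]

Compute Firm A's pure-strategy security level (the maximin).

5

The worst-case payoff for each row is low price: 5, medium price: 0, high price: 4.
The best of these is 5.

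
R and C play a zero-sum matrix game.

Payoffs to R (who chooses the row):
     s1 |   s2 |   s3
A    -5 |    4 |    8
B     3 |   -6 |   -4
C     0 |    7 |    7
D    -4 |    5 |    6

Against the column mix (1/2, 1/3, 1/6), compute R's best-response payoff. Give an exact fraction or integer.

7/2

A: (-5)·(1/2) + (4)·(1/3) + (8)·(1/6) = 1/6.
B: (3)·(1/2) + (-6)·(1/3) + (-4)·(1/6) = -7/6.
C: (0)·(1/2) + (7)·(1/3) + (7)·(1/6) = 7/2.
D: (-4)·(1/2) + (5)·(1/3) + (6)·(1/6) = 2/3.
The best pure response is C with expected payoff 7/2.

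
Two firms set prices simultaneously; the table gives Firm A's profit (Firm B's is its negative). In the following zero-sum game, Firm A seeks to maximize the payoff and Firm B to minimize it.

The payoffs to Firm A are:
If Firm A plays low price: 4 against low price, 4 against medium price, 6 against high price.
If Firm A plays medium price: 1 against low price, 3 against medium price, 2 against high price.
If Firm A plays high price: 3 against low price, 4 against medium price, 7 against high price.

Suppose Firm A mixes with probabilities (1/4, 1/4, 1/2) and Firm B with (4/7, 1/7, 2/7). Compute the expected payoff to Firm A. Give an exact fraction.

Against (4/7, 1/7, 2/7), each row's expected payoff is low price: 32/7; medium price: 11/7; high price: 30/7.
Taking the (1/4, 1/4, 1/2)-weighted average: (1/4)·(32/7) + (1/4)·(11/7) + (1/2)·(30/7) = 103/28.

103/28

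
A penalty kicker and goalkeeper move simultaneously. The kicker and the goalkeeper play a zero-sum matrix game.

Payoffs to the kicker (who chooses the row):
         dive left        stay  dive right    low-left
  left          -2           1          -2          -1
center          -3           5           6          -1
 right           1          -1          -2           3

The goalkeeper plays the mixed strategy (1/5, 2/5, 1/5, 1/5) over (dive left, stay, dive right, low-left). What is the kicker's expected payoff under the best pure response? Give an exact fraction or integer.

12/5

left: (-2)·(1/5) + (1)·(2/5) + (-2)·(1/5) + (-1)·(1/5) = -3/5.
center: (-3)·(1/5) + (5)·(2/5) + (6)·(1/5) + (-1)·(1/5) = 12/5.
right: (1)·(1/5) + (-1)·(2/5) + (-2)·(1/5) + (3)·(1/5) = 0.
The best pure response is center with expected payoff 12/5.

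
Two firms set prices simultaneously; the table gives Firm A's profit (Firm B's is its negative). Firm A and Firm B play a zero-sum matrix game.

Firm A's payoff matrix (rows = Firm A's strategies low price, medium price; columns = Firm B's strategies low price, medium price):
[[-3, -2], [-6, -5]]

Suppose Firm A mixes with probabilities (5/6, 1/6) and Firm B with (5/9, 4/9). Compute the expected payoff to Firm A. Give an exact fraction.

Against (5/9, 4/9), each row's expected payoff is low price: -23/9; medium price: -50/9.
Taking the (5/6, 1/6)-weighted average: (5/6)·(-23/9) + (1/6)·(-50/9) = -55/18.

-55/18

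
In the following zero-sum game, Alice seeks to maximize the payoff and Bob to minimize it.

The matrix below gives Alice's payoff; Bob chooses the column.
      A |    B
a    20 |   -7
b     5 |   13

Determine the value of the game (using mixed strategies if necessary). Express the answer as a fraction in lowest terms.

Row minima are -7 and 5, so Alice's maximin is 5; column maxima are 20 and 13, so Bob's minimax is 13. These differ, so the equilibrium is in mixed strategies.
Let Alice play a with probability p. Bob is indifferent when 20p + 5(1−p) = −7p + 13(1−p), giving p = 8/35.
Let Bob play A with probability q. Alice is indifferent when 20q − 7(1−q) = 5q + 13(1−q), giving q = 4/7.
The value is 20·(4/7) + (-7)·(3/7) = 59/7.

59/7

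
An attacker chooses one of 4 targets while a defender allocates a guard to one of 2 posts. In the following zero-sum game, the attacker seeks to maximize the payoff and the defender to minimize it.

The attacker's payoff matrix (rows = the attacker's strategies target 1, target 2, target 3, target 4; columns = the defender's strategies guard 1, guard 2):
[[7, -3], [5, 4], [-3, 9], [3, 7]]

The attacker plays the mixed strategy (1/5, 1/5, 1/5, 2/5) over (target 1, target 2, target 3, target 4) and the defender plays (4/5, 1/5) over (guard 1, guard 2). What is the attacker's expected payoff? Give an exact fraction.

Against (4/5, 1/5), each row's expected payoff is target 1: 5; target 2: 24/5; target 3: -3/5; target 4: 19/5.
Taking the (1/5, 1/5, 1/5, 2/5)-weighted average: (1/5)·(5) + (1/5)·(24/5) + (1/5)·(-3/5) + (2/5)·(19/5) = 84/25.

84/25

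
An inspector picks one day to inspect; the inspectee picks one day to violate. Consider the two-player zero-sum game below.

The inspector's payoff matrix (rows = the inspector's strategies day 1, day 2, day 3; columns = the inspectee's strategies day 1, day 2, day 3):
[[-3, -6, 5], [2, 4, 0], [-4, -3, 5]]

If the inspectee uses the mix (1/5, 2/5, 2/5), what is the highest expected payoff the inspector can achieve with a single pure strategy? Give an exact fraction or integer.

2

day 1: (-3)·(1/5) + (-6)·(2/5) + (5)·(2/5) = -1.
day 2: (2)·(1/5) + (4)·(2/5) + (0)·(2/5) = 2.
day 3: (-4)·(1/5) + (-3)·(2/5) + (5)·(2/5) = 0.
The best pure response is day 2 with expected payoff 2.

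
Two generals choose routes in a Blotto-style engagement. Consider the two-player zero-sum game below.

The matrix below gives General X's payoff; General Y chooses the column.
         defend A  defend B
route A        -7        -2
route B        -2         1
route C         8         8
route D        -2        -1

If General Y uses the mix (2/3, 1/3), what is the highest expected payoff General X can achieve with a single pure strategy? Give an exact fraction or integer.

route A: (-7)·(2/3) + (-2)·(1/3) = -16/3.
route B: (-2)·(2/3) + (1)·(1/3) = -1.
route C: (8)·(2/3) + (8)·(1/3) = 8.
route D: (-2)·(2/3) + (-1)·(1/3) = -5/3.
The best pure response is route C with expected payoff 8.

8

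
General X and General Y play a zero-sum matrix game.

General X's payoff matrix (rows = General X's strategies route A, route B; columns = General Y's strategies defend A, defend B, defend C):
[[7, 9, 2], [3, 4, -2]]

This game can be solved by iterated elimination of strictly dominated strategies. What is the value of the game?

Row route B is strictly dominated by row route A (7>3, 9>4, 2>-2); eliminate route B.
Column defend A is strictly dominated by defend C for General Y (2<7); eliminate defend A.
Column defend B is strictly dominated by defend C for General Y (2<9); eliminate defend B.
Only (route A, defend C) remains, with payoff 2.

2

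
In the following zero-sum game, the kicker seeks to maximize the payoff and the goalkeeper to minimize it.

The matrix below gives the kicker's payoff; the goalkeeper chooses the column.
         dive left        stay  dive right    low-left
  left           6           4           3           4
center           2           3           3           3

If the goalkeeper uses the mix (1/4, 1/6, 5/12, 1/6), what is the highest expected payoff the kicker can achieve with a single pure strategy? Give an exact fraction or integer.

left: (6)·(1/4) + (4)·(1/6) + (3)·(5/12) + (4)·(1/6) = 49/12.
center: (2)·(1/4) + (3)·(1/6) + (3)·(5/12) + (3)·(1/6) = 11/4.
The best pure response is left with expected payoff 49/12.

49/12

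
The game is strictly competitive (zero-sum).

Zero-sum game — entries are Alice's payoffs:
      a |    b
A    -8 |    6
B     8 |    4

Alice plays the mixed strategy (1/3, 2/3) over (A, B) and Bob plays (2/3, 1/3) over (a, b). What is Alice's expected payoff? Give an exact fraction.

10/3

Against (2/3, 1/3), each row's expected payoff is A: -10/3; B: 20/3.
Taking the (1/3, 2/3)-weighted average: (1/3)·(-10/3) + (2/3)·(20/3) = 10/3.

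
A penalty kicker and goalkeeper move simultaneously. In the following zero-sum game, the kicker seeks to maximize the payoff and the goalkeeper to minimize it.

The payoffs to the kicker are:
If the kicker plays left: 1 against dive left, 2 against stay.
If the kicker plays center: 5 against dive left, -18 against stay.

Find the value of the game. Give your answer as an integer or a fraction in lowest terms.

Row minima are 1 and -18, so the kicker's maximin is 1; column maxima are 5 and 2, so the goalkeeper's minimax is 2. These differ, so the equilibrium is in mixed strategies.
Let the kicker play left with probability p. The goalkeeper is indifferent when p + 5(1−p) = 2p − 18(1−p), giving p = 23/24.
Let the goalkeeper play dive left with probability q. The kicker is indifferent when q + 2(1−q) = 5q − 18(1−q), giving q = 5/6.
The value is 1·(5/6) + (2)·(1/6) = 7/6.

7/6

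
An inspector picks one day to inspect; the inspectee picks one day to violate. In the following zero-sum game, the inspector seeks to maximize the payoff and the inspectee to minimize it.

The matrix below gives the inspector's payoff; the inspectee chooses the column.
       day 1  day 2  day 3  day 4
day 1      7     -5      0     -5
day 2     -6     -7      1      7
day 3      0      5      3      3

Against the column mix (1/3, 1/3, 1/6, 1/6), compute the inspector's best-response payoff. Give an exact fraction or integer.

day 1: (7)·(1/3) + (-5)·(1/3) + (0)·(1/6) + (-5)·(1/6) = -1/6.
day 2: (-6)·(1/3) + (-7)·(1/3) + (1)·(1/6) + (7)·(1/6) = -3.
day 3: (0)·(1/3) + (5)·(1/3) + (3)·(1/6) + (3)·(1/6) = 8/3.
The best pure response is day 3 with expected payoff 8/3.

8/3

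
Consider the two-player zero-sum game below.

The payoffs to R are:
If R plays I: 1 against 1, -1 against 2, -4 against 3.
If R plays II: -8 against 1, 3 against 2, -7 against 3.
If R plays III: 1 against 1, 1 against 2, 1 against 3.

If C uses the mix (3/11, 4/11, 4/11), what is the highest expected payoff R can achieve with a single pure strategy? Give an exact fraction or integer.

1

I: (1)·(3/11) + (-1)·(4/11) + (-4)·(4/11) = -17/11.
II: (-8)·(3/11) + (3)·(4/11) + (-7)·(4/11) = -40/11.
III: (1)·(3/11) + (1)·(4/11) + (1)·(4/11) = 1.
The best pure response is III with expected payoff 1.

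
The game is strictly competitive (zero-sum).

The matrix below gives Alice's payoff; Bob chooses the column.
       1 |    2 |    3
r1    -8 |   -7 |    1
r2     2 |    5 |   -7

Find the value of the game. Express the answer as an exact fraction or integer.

-3

Column 2 is strictly dominated by 1 for Bob (it gives Alice more in every row).
The remaining 2×2 game on (r1, r2) × (1, 3) has no saddle point. Let Alice play r1 with probability p; indifference gives −8p + 2(1−p) = p − 7(1−p), so p = 1/2.
Similarly Bob's optimal q on 1 is 4/9, and the value is -8·(4/9) + (1)·(5/9) = -3.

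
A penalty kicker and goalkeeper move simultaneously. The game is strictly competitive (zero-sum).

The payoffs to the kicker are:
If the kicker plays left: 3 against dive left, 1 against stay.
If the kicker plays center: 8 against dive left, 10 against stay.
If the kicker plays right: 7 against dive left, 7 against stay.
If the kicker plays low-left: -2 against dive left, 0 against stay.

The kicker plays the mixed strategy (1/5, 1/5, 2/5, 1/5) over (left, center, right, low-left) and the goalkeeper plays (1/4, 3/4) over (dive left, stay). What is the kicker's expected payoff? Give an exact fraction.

49/10

Against (1/4, 3/4), each row's expected payoff is left: 3/2; center: 19/2; right: 7; low-left: -1/2.
Taking the (1/5, 1/5, 2/5, 1/5)-weighted average: (1/5)·(3/2) + (1/5)·(19/2) + (2/5)·(7) + (1/5)·(-1/2) = 49/10.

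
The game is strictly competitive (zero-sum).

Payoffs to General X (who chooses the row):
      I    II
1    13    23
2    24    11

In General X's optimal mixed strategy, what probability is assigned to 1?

13/23

Row minima are 13 and 11, so General X's maximin is 13; column maxima are 24 and 23, so General Y's minimax is 23. These differ, so the equilibrium is in mixed strategies.
Let General X play 1 with probability p. General Y is indifferent when 13p + 24(1−p) = 23p + 11(1−p), giving p = 13/23.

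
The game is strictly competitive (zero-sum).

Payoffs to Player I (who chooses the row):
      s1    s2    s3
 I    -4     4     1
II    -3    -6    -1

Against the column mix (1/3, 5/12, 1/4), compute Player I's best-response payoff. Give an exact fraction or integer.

I: (-4)·(1/3) + (4)·(5/12) + (1)·(1/4) = 7/12.
II: (-3)·(1/3) + (-6)·(5/12) + (-1)·(1/4) = -15/4.
The best pure response is I with expected payoff 7/12.

7/12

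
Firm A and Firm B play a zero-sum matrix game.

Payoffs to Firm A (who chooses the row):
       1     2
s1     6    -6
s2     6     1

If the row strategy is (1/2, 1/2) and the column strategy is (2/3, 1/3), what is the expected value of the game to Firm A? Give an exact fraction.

19/6

Against (2/3, 1/3), each row's expected payoff is s1: 2; s2: 13/3.
Taking the (1/2, 1/2)-weighted average: (1/2)·(2) + (1/2)·(13/3) = 19/6.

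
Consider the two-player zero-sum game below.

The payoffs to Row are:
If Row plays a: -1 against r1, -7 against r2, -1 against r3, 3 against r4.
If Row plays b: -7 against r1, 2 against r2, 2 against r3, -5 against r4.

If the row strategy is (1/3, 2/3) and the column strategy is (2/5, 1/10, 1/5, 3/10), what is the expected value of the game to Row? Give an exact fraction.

-13/5

Against (2/5, 1/10, 1/5, 3/10), each row's expected payoff is a: -2/5; b: -37/10.
Taking the (1/3, 2/3)-weighted average: (1/3)·(-2/5) + (2/3)·(-37/10) = -13/5.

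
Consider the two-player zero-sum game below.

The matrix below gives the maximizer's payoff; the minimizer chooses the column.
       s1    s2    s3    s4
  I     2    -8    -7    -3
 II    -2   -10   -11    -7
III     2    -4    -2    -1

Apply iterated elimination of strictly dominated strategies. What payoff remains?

Row II is strictly dominated by row I (2>-2, -8>-10, -7>-11, -3>-7); eliminate II.
Column s4 is strictly dominated by s2 for the minimizer (-8<-3, -4<-1); eliminate s4.
Column s1 is strictly dominated by s2 for the minimizer (-8<2, -4<2); eliminate s1.
Row I is strictly dominated by row III (-4>-8, -2>-7); eliminate I.
Column s3 is strictly dominated by s2 for the minimizer (-4<-2); eliminate s3.
Only (III, s2) remains, with payoff -4.

-4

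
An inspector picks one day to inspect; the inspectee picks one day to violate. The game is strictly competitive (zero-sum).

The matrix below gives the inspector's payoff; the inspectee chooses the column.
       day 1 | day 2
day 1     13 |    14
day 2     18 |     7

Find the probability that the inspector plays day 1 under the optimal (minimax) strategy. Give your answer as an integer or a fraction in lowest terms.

Row minima are 13 and 7, so the inspector's maximin is 13; column maxima are 18 and 14, so the inspectee's minimax is 14. These differ, so the equilibrium is in mixed strategies.
Let the inspector play day 1 with probability p. The inspectee is indifferent when 13p + 18(1−p) = 14p + 7(1−p), giving p = 11/12.

11/12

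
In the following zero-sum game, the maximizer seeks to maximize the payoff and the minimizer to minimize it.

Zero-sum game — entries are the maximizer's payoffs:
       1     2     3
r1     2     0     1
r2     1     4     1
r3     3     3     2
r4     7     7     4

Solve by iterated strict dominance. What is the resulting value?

Row r2 is strictly dominated by row r4 (7>1, 7>4, 4>1); eliminate r2.
Row r1 is strictly dominated by row r3 (3>2, 3>0, 2>1); eliminate r1.
Row r3 is strictly dominated by row r4 (7>3, 7>3, 4>2); eliminate r3.
Column 2 is strictly dominated by 3 for the minimizer (4<7); eliminate 2.
Column 1 is strictly dominated by 3 for the minimizer (4<7); eliminate 1.
Only (r4, 3) remains, with payoff 4.

4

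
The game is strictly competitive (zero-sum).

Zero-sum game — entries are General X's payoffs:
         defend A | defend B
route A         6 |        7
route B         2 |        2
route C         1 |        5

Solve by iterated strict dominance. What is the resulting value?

Row route C is strictly dominated by row route A (6>1, 7>5); eliminate route C.
Row route B is strictly dominated by row route A (6>2, 7>2); eliminate route B.
Column defend B is strictly dominated by defend A for General Y (6<7); eliminate defend B.
Only (route A, defend A) remains, with payoff 6.

6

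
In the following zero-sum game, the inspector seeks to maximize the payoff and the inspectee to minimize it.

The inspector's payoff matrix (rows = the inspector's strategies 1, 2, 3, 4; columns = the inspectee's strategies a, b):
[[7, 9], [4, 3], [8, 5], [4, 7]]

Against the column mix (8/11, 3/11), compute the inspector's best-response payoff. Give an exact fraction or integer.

1: (7)·(8/11) + (9)·(3/11) = 83/11.
2: (4)·(8/11) + (3)·(3/11) = 41/11.
3: (8)·(8/11) + (5)·(3/11) = 79/11.
4: (4)·(8/11) + (7)·(3/11) = 53/11.
The best pure response is 1 with expected payoff 83/11.

83/11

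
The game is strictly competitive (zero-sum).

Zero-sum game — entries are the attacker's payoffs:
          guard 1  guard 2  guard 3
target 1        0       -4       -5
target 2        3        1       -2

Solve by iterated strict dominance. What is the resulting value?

-2

Column guard 1 is strictly dominated by guard 2 for the defender (-4<0, 1<3); eliminate guard 1.
Row target 1 is strictly dominated by row target 2 (1>-4, -2>-5); eliminate target 1.
Column guard 2 is strictly dominated by guard 3 for the defender (-2<1); eliminate guard 2.
Only (target 2, guard 3) remains, with payoff -2.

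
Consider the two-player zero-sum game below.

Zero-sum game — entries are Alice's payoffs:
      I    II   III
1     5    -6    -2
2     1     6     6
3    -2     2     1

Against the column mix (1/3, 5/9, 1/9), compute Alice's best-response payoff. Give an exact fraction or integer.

1: (5)·(1/3) + (-6)·(5/9) + (-2)·(1/9) = -17/9.
2: (1)·(1/3) + (6)·(5/9) + (6)·(1/9) = 13/3.
3: (-2)·(1/3) + (2)·(5/9) + (1)·(1/9) = 5/9.
The best pure response is 2 with expected payoff 13/3.

13/3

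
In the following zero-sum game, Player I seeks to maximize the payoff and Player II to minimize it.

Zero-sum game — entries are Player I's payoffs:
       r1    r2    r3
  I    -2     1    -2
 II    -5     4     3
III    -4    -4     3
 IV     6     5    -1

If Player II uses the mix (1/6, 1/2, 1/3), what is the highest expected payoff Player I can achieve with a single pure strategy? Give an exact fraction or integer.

I: (-2)·(1/6) + (1)·(1/2) + (-2)·(1/3) = -1/2.
II: (-5)·(1/6) + (4)·(1/2) + (3)·(1/3) = 13/6.
III: (-4)·(1/6) + (-4)·(1/2) + (3)·(1/3) = -5/3.
IV: (6)·(1/6) + (5)·(1/2) + (-1)·(1/3) = 19/6.
The best pure response is IV with expected payoff 19/6.

19/6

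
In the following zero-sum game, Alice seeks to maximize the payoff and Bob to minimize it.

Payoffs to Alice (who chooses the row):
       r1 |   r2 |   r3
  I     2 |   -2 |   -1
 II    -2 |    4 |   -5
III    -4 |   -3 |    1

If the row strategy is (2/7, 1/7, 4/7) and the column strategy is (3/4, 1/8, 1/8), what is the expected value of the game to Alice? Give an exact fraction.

Against (3/4, 1/8, 1/8), each row's expected payoff is I: 9/8; II: -13/8; III: -13/4.
Taking the (2/7, 1/7, 4/7)-weighted average: (2/7)·(9/8) + (1/7)·(-13/8) + (4/7)·(-13/4) = -99/56.

-99/56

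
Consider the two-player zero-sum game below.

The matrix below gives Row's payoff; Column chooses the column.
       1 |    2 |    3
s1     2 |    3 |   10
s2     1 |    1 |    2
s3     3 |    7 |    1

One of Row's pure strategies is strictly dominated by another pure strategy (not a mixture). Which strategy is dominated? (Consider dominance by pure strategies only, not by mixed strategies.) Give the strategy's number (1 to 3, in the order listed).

2

Compare s2 with s1: 2 > 1, 3 > 1, 10 > 2.
So s1 strictly dominates s2 for Row; s2 is strictly dominated.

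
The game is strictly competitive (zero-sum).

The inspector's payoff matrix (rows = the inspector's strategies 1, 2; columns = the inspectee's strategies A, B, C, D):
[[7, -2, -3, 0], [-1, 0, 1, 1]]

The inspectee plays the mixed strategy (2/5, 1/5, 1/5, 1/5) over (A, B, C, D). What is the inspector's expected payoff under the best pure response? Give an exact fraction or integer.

1: (7)·(2/5) + (-2)·(1/5) + (-3)·(1/5) + (0)·(1/5) = 9/5.
2: (-1)·(2/5) + (0)·(1/5) + (1)·(1/5) + (1)·(1/5) = 0.
The best pure response is 1 with expected payoff 9/5.

9/5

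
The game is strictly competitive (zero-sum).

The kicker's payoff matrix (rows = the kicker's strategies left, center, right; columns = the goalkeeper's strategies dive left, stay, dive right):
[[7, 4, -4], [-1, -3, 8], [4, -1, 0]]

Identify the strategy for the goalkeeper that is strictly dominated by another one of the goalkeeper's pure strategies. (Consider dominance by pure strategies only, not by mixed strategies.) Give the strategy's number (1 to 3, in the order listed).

The goalkeeper prefers columns that give the kicker less. Compare dive left with stay: 4 < 7, -3 < -1, -1 < 4.
So stay strictly dominates dive left for the goalkeeper; dive left is strictly dominated.

1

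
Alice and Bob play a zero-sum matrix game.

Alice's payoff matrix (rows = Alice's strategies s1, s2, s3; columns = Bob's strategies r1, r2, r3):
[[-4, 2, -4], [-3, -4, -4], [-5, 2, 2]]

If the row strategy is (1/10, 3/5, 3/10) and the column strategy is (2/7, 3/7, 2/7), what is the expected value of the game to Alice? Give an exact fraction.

-83/35

Against (2/7, 3/7, 2/7), each row's expected payoff is s1: -10/7; s2: -26/7; s3: 0.
Taking the (1/10, 3/5, 3/10)-weighted average: (1/10)·(-10/7) + (3/5)·(-26/7) + (3/10)·(0) = -83/35.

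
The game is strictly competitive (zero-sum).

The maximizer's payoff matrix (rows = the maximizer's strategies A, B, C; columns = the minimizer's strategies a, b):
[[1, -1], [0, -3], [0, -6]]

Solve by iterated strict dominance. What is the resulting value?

Column a is strictly dominated by b for the minimizer (-1<1, -3<0, -6<0); eliminate a.
Row C is strictly dominated by row A (-1>-6); eliminate C.
Row B is strictly dominated by row A (-1>-3); eliminate B.
Only (A, b) remains, with payoff -1.

-1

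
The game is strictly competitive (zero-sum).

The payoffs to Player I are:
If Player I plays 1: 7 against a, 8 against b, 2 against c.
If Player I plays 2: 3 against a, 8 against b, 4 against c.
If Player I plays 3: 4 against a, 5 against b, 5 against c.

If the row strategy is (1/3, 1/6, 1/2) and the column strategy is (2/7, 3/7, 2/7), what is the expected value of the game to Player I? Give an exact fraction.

221/42

Against (2/7, 3/7, 2/7), each row's expected payoff is 1: 6; 2: 38/7; 3: 33/7.
Taking the (1/3, 1/6, 1/2)-weighted average: (1/3)·(6) + (1/6)·(38/7) + (1/2)·(33/7) = 221/42.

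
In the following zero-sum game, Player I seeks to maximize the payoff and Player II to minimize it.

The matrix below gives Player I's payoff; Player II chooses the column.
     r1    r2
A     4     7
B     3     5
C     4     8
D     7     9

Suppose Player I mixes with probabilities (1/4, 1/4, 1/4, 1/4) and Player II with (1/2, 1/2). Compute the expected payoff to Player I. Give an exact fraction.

Against (1/2, 1/2), each row's expected payoff is A: 11/2; B: 4; C: 6; D: 8.
Taking the (1/4, 1/4, 1/4, 1/4)-weighted average: (1/4)·(11/2) + (1/4)·(4) + (1/4)·(6) + (1/4)·(8) = 47/8.

47/8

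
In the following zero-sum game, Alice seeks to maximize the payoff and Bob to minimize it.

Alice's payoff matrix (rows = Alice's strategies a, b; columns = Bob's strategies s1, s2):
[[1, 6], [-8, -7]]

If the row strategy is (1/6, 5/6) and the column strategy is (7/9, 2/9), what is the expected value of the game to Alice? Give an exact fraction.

Against (7/9, 2/9), each row's expected payoff is a: 19/9; b: -70/9.
Taking the (1/6, 5/6)-weighted average: (1/6)·(19/9) + (5/6)·(-70/9) = -331/54.

-331/54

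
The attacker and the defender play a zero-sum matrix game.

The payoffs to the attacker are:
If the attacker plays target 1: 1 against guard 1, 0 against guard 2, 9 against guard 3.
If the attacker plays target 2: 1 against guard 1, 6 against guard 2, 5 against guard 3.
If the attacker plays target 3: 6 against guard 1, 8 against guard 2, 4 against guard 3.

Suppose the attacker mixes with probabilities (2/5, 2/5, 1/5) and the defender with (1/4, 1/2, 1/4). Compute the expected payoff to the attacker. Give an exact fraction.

41/10

Against (1/4, 1/2, 1/4), each row's expected payoff is target 1: 5/2; target 2: 9/2; target 3: 13/2.
Taking the (2/5, 2/5, 1/5)-weighted average: (2/5)·(5/2) + (2/5)·(9/2) + (1/5)·(13/2) = 41/10.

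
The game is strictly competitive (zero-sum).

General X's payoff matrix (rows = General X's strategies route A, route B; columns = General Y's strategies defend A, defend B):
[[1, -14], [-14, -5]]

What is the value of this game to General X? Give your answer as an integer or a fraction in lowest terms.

-67/8

Row minima are -14 and -14, so General X's maximin is -14; column maxima are 1 and -5, so General Y's minimax is -5. These differ, so the equilibrium is in mixed strategies.
Let General X play route A with probability p. General Y is indifferent when p − 14(1−p) = −14p − 5(1−p), giving p = 3/8.
Let General Y play defend A with probability q. General X is indifferent when q − 14(1−q) = −14q − 5(1−q), giving q = 3/8.
The value is 1·(3/8) + (-14)·(5/8) = -67/8.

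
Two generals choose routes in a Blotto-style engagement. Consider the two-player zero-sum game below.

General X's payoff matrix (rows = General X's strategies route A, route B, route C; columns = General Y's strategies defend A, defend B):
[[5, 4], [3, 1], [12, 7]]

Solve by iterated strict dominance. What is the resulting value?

Row route A is strictly dominated by row route C (12>5, 7>4); eliminate route A.
Row route B is strictly dominated by row route C (12>3, 7>1); eliminate route B.
Column defend A is strictly dominated by defend B for General Y (7<12); eliminate defend A.
Only (route C, defend B) remains, with payoff 7.

7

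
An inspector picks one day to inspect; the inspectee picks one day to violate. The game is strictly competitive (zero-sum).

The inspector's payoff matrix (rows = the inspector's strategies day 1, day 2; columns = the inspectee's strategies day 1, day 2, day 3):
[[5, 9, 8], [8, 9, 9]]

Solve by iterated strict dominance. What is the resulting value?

8

Column day 3 is strictly dominated by day 1 for the inspectee (5<8, 8<9); eliminate day 3.
Column day 2 is strictly dominated by day 1 for the inspectee (5<9, 8<9); eliminate day 2.
Row day 1 is strictly dominated by row day 2 (8>5); eliminate day 1.
Only (day 2, day 1) remains, with payoff 8.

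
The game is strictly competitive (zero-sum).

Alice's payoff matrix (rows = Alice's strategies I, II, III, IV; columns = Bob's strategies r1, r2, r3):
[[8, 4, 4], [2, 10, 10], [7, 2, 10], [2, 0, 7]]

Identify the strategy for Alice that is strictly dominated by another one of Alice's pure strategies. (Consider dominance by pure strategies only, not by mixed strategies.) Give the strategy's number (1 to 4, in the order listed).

4

Compare IV with III: 7 > 2, 2 > 0, 10 > 7.
So III strictly dominates IV for Alice; IV is strictly dominated.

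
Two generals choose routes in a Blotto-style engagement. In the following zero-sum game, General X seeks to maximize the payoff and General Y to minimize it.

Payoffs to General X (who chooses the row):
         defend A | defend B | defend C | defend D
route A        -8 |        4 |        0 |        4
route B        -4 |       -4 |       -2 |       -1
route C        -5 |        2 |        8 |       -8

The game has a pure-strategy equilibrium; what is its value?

-4

Row minima: -8, -4, -8 → General X's maximin is -4.
Column maxima: -4, 4, 8, 4 → General Y's minimax is -4.
They coincide at (route B, defend A), so the value is -4.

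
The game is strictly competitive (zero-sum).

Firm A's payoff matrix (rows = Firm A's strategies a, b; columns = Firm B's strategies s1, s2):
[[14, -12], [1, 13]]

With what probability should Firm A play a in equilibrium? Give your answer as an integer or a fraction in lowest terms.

Row minima are -12 and 1, so Firm A's maximin is 1; column maxima are 14 and 13, so Firm B's minimax is 13. These differ, so the equilibrium is in mixed strategies.
Let Firm A play a with probability p. Firm B is indifferent when 14p + (1−p) = −12p + 13(1−p), giving p = 6/19.

6/19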